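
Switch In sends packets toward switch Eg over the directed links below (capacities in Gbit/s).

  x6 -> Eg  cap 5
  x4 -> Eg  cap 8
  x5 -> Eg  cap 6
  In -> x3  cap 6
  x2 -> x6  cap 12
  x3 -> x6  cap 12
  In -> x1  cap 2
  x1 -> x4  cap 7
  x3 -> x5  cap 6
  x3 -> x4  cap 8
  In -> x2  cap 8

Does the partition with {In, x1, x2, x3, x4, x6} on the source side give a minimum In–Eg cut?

Given cut capacity: 6 + 8 + 5 = 19.
Augment In→x1→x4→Eg: bottleneck 2, flow now 2.
Augment In→x2→x6→Eg: bottleneck 5, flow now 7.
Augment In→x3→x4→Eg: bottleneck 6, flow now 13.
No augmenting path remains; maximum flow = 13.
In the residual graph, reachable from In: {In, x2, x6}.
Min-cut edges: In→x1 (2), In→x3 (6), x6→Eg (5); capacity 2 + 6 + 5 = 13.
Cut capacity 19 exceeds the max flow 13, so it is not minimum.

No — its capacity is 19, but the minimum cut has capacity 13.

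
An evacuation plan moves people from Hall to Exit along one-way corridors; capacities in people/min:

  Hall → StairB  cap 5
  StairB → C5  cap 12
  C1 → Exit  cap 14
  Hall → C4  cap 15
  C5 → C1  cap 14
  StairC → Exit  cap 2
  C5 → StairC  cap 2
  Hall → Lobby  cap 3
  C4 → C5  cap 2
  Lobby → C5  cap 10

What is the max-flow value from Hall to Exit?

Augment Hall→StairB→C5→StairC→Exit: bottleneck 2, flow now 2.
Augment Hall→StairB→C5→C1→Exit: bottleneck 3, flow now 5.
Augment Hall→Lobby→C5→C1→Exit: bottleneck 3, flow now 8.
Augment Hall→C4→C5→C1→Exit: bottleneck 2, flow now 10.
No augmenting path remains; maximum flow = 10.
In the residual graph, reachable from Hall: {Hall, C4}.
Min-cut edges: Hall→StairB (5), Hall→Lobby (3), C4→C5 (2); capacity 5 + 3 + 2 = 10.
This cut is saturated, so no flow can exceed 10.

10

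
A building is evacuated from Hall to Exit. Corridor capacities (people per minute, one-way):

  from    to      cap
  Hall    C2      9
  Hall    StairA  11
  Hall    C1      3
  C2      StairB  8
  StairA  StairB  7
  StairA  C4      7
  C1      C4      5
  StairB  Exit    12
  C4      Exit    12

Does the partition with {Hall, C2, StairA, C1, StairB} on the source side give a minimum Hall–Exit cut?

Given cut capacity: 7 + 5 + 12 = 24.
Augment Hall→C2→StairB→Exit: bottleneck 8, flow now 8.
Augment Hall→StairA→StairB→Exit: bottleneck 4, flow now 12.
Augment Hall→StairA→C4→Exit: bottleneck 7, flow now 19.
Augment Hall→C1→C4→Exit: bottleneck 3, flow now 22.
No augmenting path remains; maximum flow = 22.
In the residual graph, reachable from Hall: {Hall, C2}.
Min-cut edges: Hall→StairA (11), Hall→C1 (3), C2→StairB (8); capacity 11 + 3 + 8 = 22.
Cut capacity 24 exceeds the max flow 22, so it is not minimum.

No — its capacity is 24, but the minimum cut has capacity 22.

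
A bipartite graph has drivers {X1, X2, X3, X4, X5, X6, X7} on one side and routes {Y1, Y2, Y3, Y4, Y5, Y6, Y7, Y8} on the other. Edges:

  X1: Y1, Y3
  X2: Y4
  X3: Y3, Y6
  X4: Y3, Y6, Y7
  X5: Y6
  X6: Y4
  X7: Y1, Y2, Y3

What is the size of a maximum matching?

Unit-capacity flow: source→left, listed edges, right→sink; max matching = max flow.
Augmenting path X1→Y1 (+1); matched 1.
Augmenting path X2→Y4 (+1); matched 2.
Augmenting path X3→Y3 (+1); matched 3.
Augmenting path X4→Y6 (+1); matched 4.
Augmenting path X7→Y2 (+1); matched 5.
Augmenting path X5→Y6→X4→Y7 (+1); matched 6.
No augmenting path remains; maximum matching = 6.
König certificate: {X1, X3, X4, X5, X7, Y4} is a vertex cover of size 6 (every listed pair touches it), so no matching can be larger.

6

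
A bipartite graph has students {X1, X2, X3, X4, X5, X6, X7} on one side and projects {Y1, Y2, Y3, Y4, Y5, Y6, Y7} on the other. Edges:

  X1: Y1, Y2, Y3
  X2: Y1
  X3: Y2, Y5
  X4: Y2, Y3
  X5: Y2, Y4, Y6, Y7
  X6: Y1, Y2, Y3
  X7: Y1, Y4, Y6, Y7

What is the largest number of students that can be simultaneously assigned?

6

Unit-capacity flow: source→left, listed edges, right→sink; max matching = max flow.
Augmenting path X1→Y1 (+1); matched 1.
Augmenting path X3→Y2 (+1); matched 2.
Augmenting path X4→Y3 (+1); matched 3.
Augmenting path X5→Y4 (+1); matched 4.
Augmenting path X7→Y6 (+1); matched 5.
Augmenting path X6→Y2→X3→Y5 (+1); matched 6.
No augmenting path remains; maximum matching = 6.
König certificate: {X3, X5, X7, Y1, Y2, Y3} is a vertex cover of size 6 (every listed pair touches it), so no matching can be larger.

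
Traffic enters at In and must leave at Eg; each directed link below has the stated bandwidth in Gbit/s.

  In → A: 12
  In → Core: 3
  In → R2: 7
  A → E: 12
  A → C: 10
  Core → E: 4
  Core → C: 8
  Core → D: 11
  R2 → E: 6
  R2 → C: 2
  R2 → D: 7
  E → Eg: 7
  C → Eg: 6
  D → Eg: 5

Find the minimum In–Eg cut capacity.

Augment In→A→E→Eg: bottleneck 7, flow now 7.
Augment In→A→C→Eg: bottleneck 5, flow now 12.
Augment In→Core→C→Eg: bottleneck 1, flow now 13.
Augment In→Core→D→Eg: bottleneck 2, flow now 15.
Augment In→R2→D→Eg: bottleneck 3, flow now 18.
No augmenting path remains; maximum flow = 18.
By max-flow min-cut, the minimum cut capacity equals the max flow.
In the residual graph, reachable from In: {In, A, Core, R2, E, C, D}.
Min-cut edges: E→Eg (7), C→Eg (6), D→Eg (5); capacity 7 + 6 + 5 = 18.

18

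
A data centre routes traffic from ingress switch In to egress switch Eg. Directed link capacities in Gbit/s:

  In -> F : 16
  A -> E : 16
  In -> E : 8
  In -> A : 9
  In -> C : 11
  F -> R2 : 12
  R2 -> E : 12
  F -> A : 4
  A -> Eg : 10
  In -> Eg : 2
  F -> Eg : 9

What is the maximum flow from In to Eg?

Augment In→Eg: bottleneck 2, flow now 2.
Augment In→F→Eg: bottleneck 9, flow now 11.
Augment In→A→Eg: bottleneck 9, flow now 20.
Augment In→F→A→Eg: bottleneck 1, flow now 21.
No augmenting path remains; maximum flow = 21.
In the residual graph, reachable from In: {In, F, C, R2, A, E}.
Min-cut edges: In→Eg (2), F→Eg (9), A→Eg (10); capacity 2 + 9 + 10 = 21.
This cut is saturated, so no flow can exceed 21.

21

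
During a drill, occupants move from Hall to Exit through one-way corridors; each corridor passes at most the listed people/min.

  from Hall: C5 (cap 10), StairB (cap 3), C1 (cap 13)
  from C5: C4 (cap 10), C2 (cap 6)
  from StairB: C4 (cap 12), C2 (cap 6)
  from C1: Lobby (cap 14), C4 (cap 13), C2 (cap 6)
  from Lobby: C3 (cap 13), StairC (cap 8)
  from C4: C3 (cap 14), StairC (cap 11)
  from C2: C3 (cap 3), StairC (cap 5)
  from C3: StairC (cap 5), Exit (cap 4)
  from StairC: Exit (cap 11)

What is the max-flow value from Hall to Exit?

Augment Hall→C5→C4→C3→Exit: bottleneck 4, flow now 4.
Augment Hall→C5→C4→StairC→Exit: bottleneck 6, flow now 10.
Augment Hall→StairB→C4→StairC→Exit: bottleneck 3, flow now 13.
Augment Hall→C1→Lobby→StairC→Exit: bottleneck 2, flow now 15.
No augmenting path remains; maximum flow = 15.
In the residual graph, reachable from Hall: {Hall, C5, StairB, C1, Lobby, C4, C2, C3, StairC}.
Min-cut edges: C3→Exit (4), StairC→Exit (11); capacity 4 + 11 = 15.
This cut is saturated, so no flow can exceed 15.

15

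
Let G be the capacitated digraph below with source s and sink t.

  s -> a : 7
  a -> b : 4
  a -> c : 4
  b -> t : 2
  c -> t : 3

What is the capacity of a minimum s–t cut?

Augment s→a→b→t: bottleneck 2, flow now 2.
Augment s→a→c→t: bottleneck 3, flow now 5.
No augmenting path remains; maximum flow = 5.
By max-flow min-cut, the minimum cut capacity equals the max flow.
In the residual graph, reachable from s: {s, a, b, c}.
Min-cut edges: b→t (2), c→t (3); capacity 2 + 3 = 5.

5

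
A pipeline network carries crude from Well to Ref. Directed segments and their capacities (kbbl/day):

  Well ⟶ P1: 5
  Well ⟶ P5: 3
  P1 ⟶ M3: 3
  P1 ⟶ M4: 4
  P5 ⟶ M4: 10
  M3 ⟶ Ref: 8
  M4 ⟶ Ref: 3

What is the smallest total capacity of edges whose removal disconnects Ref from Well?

6

Augment Well→P1→M3→Ref: bottleneck 3, flow now 3.
Augment Well→P1→M4→Ref: bottleneck 2, flow now 5.
Augment Well→P5→M4→Ref: bottleneck 1, flow now 6.
No augmenting path remains; maximum flow = 6.
By max-flow min-cut, the minimum cut capacity equals the max flow.
In the residual graph, reachable from Well: {Well, P1, P5, M4}.
Min-cut edges: P1→M3 (3), M4→Ref (3); capacity 3 + 3 = 6.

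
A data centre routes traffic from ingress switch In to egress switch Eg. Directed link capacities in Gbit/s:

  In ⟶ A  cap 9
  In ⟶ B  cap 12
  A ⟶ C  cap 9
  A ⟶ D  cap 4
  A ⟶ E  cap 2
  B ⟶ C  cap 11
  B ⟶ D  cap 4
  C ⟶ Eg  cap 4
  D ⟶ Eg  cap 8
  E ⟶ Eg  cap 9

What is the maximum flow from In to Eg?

Augment In→A→C→Eg: bottleneck 4, flow now 4.
Augment In→A→D→Eg: bottleneck 4, flow now 8.
Augment In→A→E→Eg: bottleneck 1, flow now 9.
Augment In→B→D→Eg: bottleneck 4, flow now 13.
Augment In→B→C→A→E→Eg: bottleneck 1, flow now 14. (uses reverse residual edge)
No augmenting path remains; maximum flow = 14.
In the residual graph, reachable from In: {In, A, B, C}.
Min-cut edges: A→D (4), A→E (2), B→D (4), C→Eg (4); capacity 4 + 2 + 4 + 4 = 14.
This cut is saturated, so no flow can exceed 14.

14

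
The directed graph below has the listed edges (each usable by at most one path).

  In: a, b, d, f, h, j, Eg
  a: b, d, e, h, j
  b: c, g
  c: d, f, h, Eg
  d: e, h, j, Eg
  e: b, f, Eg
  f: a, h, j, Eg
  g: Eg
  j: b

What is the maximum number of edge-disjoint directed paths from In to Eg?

6

Assign every edge capacity 1; by Menger, the answer equals the max flow.
Path In→Eg (+1); total 1.
Path In→d→Eg (+1); total 2.
Path In→f→Eg (+1); total 3.
Path In→a→e→Eg (+1); total 4.
Path In→b→c→Eg (+1); total 5.
Path In→j→b→g→Eg (+1); total 6.
No residual In→Eg path; max flow = 6.
Certifying cut of size 6: {In→Eg, In→a, In→b, In→d, In→f, In→j}.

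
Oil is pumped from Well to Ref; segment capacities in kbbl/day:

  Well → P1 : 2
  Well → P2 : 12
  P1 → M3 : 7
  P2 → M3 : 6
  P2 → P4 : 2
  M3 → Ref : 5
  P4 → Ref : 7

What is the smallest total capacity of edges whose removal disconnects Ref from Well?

7

Augment Well→P1→M3→Ref: bottleneck 2, flow now 2.
Augment Well→P2→M3→Ref: bottleneck 3, flow now 5.
Augment Well→P2→P4→Ref: bottleneck 2, flow now 7.
No augmenting path remains; maximum flow = 7.
By max-flow min-cut, the minimum cut capacity equals the max flow.
In the residual graph, reachable from Well: {Well, P1, P2, M3}.
Min-cut edges: P2→P4 (2), M3→Ref (5); capacity 2 + 5 = 7.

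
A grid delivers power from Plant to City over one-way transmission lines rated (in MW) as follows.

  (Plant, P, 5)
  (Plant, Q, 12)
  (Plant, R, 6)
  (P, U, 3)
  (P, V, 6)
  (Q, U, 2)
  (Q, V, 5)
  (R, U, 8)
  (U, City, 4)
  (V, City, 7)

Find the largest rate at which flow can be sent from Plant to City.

11

Augment Plant→P→U→City: bottleneck 3, flow now 3.
Augment Plant→P→V→City: bottleneck 2, flow now 5.
Augment Plant→Q→U→City: bottleneck 1, flow now 6.
Augment Plant→Q→V→City: bottleneck 5, flow now 11.
No augmenting path remains; maximum flow = 11.
In the residual graph, reachable from Plant: {Plant, P, Q, R, U, V}.
Min-cut edges: U→City (4), V→City (7); capacity 4 + 7 = 11.
This cut is saturated, so no flow can exceed 11.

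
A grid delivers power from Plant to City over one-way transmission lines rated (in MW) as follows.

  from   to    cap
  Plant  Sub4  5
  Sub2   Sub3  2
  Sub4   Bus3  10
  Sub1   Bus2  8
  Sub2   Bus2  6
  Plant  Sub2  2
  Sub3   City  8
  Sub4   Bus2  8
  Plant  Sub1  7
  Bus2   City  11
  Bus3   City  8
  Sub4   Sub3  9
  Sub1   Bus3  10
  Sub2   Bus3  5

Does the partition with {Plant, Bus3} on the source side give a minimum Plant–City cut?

No — its capacity is 22, but the minimum cut has capacity 14.

Given cut capacity: 7 + 2 + 5 + 8 = 22.
Augment Plant→Sub1→Bus2→City: bottleneck 7, flow now 7.
Augment Plant→Sub2→Bus2→City: bottleneck 2, flow now 9.
Augment Plant→Sub4→Bus2→City: bottleneck 2, flow now 11.
Augment Plant→Sub4→Sub3→City: bottleneck 3, flow now 14.
No augmenting path remains; maximum flow = 14.
In the residual graph, reachable from Plant: {Plant}.
Min-cut edges: Plant→Sub1 (7), Plant→Sub2 (2), Plant→Sub4 (5); capacity 7 + 2 + 5 = 14.
Cut capacity 22 exceeds the max flow 14, so it is not minimum.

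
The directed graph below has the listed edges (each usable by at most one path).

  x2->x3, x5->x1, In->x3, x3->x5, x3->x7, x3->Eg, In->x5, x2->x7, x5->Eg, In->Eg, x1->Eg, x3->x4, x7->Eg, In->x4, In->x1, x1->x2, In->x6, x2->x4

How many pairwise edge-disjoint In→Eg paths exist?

Assign every edge capacity 1; by Menger, the answer equals the max flow.
Path In→Eg (+1); total 1.
Path In→x1→Eg (+1); total 2.
Path In→x3→Eg (+1); total 3.
Path In→x5→Eg (+1); total 4.
No residual In→Eg path; max flow = 4.
Certifying cut of size 4: {In→Eg, In→x1, In→x3, In→x5}.

4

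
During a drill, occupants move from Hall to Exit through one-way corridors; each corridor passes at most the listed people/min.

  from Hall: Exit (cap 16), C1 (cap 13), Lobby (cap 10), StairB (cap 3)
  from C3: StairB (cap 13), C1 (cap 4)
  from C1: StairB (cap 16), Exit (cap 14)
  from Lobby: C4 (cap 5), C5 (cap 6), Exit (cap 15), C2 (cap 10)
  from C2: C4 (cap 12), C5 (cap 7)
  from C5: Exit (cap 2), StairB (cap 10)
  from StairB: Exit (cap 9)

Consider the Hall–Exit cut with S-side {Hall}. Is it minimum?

Yes — it is a minimum cut (capacity 42).

Given cut capacity: 13 + 10 + 3 + 16 = 42.
Augment Hall→Exit: bottleneck 16, flow now 16.
Augment Hall→C1→Exit: bottleneck 13, flow now 29.
Augment Hall→Lobby→Exit: bottleneck 10, flow now 39.
Augment Hall→StairB→Exit: bottleneck 3, flow now 42.
No augmenting path remains; maximum flow = 42.
Cut capacity 42 equals the max flow, so it is a minimum cut.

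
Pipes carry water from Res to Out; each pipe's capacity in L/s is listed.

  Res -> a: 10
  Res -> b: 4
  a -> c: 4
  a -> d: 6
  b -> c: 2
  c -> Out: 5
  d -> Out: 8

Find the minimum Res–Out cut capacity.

Augment Res→a→c→Out: bottleneck 4, flow now 4.
Augment Res→a→d→Out: bottleneck 6, flow now 10.
Augment Res→b→c→Out: bottleneck 1, flow now 11.
No augmenting path remains; maximum flow = 11.
By max-flow min-cut, the minimum cut capacity equals the max flow.
In the residual graph, reachable from Res: {Res, a, b, c}.
Min-cut edges: a→d (6), c→Out (5); capacity 6 + 5 = 11.

11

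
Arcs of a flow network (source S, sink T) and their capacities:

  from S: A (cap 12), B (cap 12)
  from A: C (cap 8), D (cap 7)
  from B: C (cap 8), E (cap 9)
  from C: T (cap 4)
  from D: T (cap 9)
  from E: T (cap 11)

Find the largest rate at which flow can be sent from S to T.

20

Augment S→A→C→T: bottleneck 4, flow now 4.
Augment S→A→D→T: bottleneck 7, flow now 11.
Augment S→B→E→T: bottleneck 9, flow now 20.
No augmenting path remains; maximum flow = 20.
In the residual graph, reachable from S: {S, A, B, C}.
Min-cut edges: A→D (7), B→E (9), C→T (4); capacity 7 + 9 + 4 = 20.
This cut is saturated, so no flow can exceed 20.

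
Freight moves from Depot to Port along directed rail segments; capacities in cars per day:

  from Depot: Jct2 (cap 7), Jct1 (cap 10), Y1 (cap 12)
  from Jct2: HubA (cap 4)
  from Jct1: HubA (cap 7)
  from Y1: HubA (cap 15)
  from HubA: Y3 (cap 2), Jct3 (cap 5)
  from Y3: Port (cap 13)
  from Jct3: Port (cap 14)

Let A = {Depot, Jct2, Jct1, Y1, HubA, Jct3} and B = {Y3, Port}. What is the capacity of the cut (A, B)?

16

Edges leaving {Depot, Jct2, Jct1, Y1, HubA, Jct3}: HubA→Y3 (2), Jct3→Port (14).
Cut capacity = 2 + 14 = 16.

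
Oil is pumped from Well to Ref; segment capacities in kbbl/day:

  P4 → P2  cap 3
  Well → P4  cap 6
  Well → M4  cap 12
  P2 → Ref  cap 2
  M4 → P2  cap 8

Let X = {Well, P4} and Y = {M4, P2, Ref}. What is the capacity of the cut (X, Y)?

15

Edges leaving {Well, P4}: Well→M4 (12), P4→P2 (3).
Cut capacity = 12 + 3 = 15.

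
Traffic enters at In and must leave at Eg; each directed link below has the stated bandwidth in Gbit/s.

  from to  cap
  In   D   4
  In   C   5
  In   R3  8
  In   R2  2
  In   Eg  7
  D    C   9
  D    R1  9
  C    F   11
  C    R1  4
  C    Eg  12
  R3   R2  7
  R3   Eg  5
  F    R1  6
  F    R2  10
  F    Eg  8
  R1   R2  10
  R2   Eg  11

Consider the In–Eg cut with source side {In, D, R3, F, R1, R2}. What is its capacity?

Edges leaving {In, D, R3, F, R1, R2}: In→C (5), In→Eg (7), D→C (9), R3→Eg (5), F→Eg (8), R2→Eg (11).
Cut capacity = 5 + 7 + 9 + 5 + 8 + 11 = 45.

45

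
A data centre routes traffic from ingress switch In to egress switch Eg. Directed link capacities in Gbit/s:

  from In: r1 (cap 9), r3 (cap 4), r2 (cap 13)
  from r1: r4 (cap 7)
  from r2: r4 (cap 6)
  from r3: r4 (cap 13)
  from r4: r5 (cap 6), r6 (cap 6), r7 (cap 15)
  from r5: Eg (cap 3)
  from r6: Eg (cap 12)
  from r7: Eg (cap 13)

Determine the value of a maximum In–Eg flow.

17

Augment In→r1→r4→r5→Eg: bottleneck 3, flow now 3.
Augment In→r1→r4→r6→Eg: bottleneck 4, flow now 7.
Augment In→r2→r4→r6→Eg: bottleneck 2, flow now 9.
Augment In→r2→r4→r7→Eg: bottleneck 4, flow now 13.
Augment In→r3→r4→r7→Eg: bottleneck 4, flow now 17.
No augmenting path remains; maximum flow = 17.
In the residual graph, reachable from In: {In, r1, r2}.
Min-cut edges: In→r3 (4), r1→r4 (7), r2→r4 (6); capacity 4 + 7 + 6 = 17.
This cut is saturated, so no flow can exceed 17.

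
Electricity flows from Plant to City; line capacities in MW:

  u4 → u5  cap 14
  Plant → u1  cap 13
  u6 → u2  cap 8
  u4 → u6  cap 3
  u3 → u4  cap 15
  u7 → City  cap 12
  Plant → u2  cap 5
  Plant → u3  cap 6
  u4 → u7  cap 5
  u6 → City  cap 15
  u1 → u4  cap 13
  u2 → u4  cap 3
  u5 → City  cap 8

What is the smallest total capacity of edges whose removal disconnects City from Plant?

Augment Plant→u1→u4→u5→City: bottleneck 8, flow now 8.
Augment Plant→u1→u4→u6→City: bottleneck 3, flow now 11.
Augment Plant→u1→u4→u7→City: bottleneck 2, flow now 13.
Augment Plant→u2→u4→u7→City: bottleneck 3, flow now 16.
No augmenting path remains; maximum flow = 16.
By max-flow min-cut, the minimum cut capacity equals the max flow.
In the residual graph, reachable from Plant: {Plant, u1, u2, u3, u4, u5}.
Min-cut edges: u4→u6 (3), u4→u7 (5), u5→City (8); capacity 3 + 5 + 8 = 16.

16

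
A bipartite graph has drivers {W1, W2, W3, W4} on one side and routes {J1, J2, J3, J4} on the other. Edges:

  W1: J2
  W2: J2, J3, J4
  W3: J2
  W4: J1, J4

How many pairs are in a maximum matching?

Unit-capacity flow: source→left, listed edges, right→sink; max matching = max flow.
Augmenting path W1→J2 (+1); matched 1.
Augmenting path W2→J3 (+1); matched 2.
Augmenting path W4→J1 (+1); matched 3.
No augmenting path remains; maximum matching = 3.
König certificate: {W2, W4, J2} is a vertex cover of size 3 (every listed pair touches it), so no matching can be larger.

3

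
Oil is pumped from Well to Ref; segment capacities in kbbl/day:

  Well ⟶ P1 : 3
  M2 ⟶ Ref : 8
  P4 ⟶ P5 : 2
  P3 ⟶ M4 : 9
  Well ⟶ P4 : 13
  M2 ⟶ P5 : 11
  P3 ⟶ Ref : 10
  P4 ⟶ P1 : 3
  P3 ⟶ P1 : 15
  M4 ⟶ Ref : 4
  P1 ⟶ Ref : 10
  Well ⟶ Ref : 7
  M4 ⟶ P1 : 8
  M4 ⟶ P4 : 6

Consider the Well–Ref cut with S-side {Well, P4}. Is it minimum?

Given cut capacity: 3 + 7 + 3 + 2 = 15.
Augment Well→Ref: bottleneck 7, flow now 7.
Augment Well→P1→Ref: bottleneck 3, flow now 10.
Augment Well→P4→P1→Ref: bottleneck 3, flow now 13.
No augmenting path remains; maximum flow = 13.
In the residual graph, reachable from Well: {Well, P4, P5}.
Min-cut edges: Well→P1 (3), Well→Ref (7), P4→P1 (3); capacity 3 + 7 + 3 = 13.
Cut capacity 15 exceeds the max flow 13, so it is not minimum.

No — its capacity is 15, but the minimum cut has capacity 13.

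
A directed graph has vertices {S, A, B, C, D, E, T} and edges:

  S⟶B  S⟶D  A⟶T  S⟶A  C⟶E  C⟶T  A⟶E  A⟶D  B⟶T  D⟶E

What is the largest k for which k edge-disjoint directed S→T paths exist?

Assign every edge capacity 1; by Menger, the answer equals the max flow.
Path S→A→T (+1); total 1.
Path S→B→T (+1); total 2.
No residual S→T path; max flow = 2.
Certifying cut of size 2: {S→A, S→B}.

2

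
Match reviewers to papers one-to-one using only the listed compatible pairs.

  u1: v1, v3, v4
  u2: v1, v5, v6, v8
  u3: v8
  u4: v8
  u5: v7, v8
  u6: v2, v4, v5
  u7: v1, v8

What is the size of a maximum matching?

Unit-capacity flow: source→left, listed edges, right→sink; max matching = max flow.
Augmenting path u1→v1 (+1); matched 1.
Augmenting path u2→v5 (+1); matched 2.
Augmenting path u3→v8 (+1); matched 3.
Augmenting path u5→v7 (+1); matched 4.
Augmenting path u6→v2 (+1); matched 5.
Augmenting path u7→v1→u1→v3 (+1); matched 6.
No augmenting path remains; maximum matching = 6.
König certificate: {u1, u2, u5, u6, u7, v8} is a vertex cover of size 6 (every listed pair touches it), so no matching can be larger.

6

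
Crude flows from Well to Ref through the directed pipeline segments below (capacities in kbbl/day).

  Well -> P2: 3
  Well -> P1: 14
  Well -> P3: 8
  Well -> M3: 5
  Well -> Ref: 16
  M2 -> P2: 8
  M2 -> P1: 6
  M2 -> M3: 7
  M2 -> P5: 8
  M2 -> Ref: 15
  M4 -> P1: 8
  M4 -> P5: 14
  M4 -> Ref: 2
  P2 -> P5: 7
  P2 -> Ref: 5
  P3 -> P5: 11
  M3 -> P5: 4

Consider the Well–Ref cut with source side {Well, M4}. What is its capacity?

70

Edges leaving {Well, M4}: Well→P2 (3), Well→P1 (14), Well→P3 (8), Well→M3 (5), Well→Ref (16), M4→P1 (8), M4→P5 (14), M4→Ref (2).
Cut capacity = 3 + 14 + 8 + 5 + 16 + 8 + 14 + 2 = 70.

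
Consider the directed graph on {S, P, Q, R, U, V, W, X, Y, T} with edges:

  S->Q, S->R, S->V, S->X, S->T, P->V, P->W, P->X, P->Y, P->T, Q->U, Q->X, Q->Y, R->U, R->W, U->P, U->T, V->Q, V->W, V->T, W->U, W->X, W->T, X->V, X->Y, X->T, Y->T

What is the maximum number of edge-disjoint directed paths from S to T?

Assign every edge capacity 1; by Menger, the answer equals the max flow.
Path S→T (+1); total 1.
Path S→V→T (+1); total 2.
Path S→X→T (+1); total 3.
Path S→Q→U→T (+1); total 4.
Path S→R→W→T (+1); total 5.
No residual S→T path; max flow = 5.
Certifying cut of size 5: {S→Q, S→R, S→T, S→V, S→X}.

5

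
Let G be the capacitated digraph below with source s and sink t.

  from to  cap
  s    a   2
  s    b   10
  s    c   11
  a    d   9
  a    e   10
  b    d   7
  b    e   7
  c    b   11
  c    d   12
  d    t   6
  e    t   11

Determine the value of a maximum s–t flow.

Augment s→a→d→t: bottleneck 2, flow now 2.
Augment s→b→d→t: bottleneck 4, flow now 6.
Augment s→b→e→t: bottleneck 6, flow now 12.
Augment s→c→b→e→t: bottleneck 1, flow now 13.
Augment s→c→d→a→e→t: bottleneck 2, flow now 15. (uses reverse residual edge)
No augmenting path remains; maximum flow = 15.
In the residual graph, reachable from s: {s, b, c, d}.
Min-cut edges: s→a (2), b→e (7), d→t (6); capacity 2 + 7 + 6 = 15.
This cut is saturated, so no flow can exceed 15.

15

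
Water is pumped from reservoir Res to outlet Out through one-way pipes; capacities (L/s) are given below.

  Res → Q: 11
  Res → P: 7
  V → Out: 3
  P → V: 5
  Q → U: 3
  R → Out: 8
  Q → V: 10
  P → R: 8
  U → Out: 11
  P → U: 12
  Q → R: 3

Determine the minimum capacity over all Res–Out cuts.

Augment Res→P→R→Out: bottleneck 7, flow now 7.
Augment Res→Q→R→Out: bottleneck 1, flow now 8.
Augment Res→Q→U→Out: bottleneck 3, flow now 11.
Augment Res→Q→V→Out: bottleneck 3, flow now 14.
Augment Res→Q→R→P→U→Out: bottleneck 2, flow now 16. (uses reverse residual edge)
No augmenting path remains; maximum flow = 16.
By max-flow min-cut, the minimum cut capacity equals the max flow.
In the residual graph, reachable from Res: {Res, Q, V}.
Min-cut edges: Res→P (7), Q→R (3), Q→U (3), V→Out (3); capacity 7 + 3 + 3 + 3 = 16.

16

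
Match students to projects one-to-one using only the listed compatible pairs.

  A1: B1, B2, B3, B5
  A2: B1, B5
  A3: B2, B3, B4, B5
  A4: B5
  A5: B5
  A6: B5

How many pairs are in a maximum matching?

Unit-capacity flow: source→left, listed edges, right→sink; max matching = max flow.
Augmenting path A1→B1 (+1); matched 1.
Augmenting path A2→B5 (+1); matched 2.
Augmenting path A3→B2 (+1); matched 3.
Augmenting path A4→B5→A2→B1→A1→B3 (+1); matched 4.
No augmenting path remains; maximum matching = 4.
König certificate: {A1, A2, A3, B5} is a vertex cover of size 4 (every listed pair touches it), so no matching can be larger.

4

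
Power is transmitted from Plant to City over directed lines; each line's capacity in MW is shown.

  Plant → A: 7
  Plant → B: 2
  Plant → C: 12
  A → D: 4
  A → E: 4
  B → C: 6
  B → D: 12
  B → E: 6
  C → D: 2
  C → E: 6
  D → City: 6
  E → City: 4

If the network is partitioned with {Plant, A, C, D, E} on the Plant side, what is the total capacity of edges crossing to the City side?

Edges leaving {Plant, A, C, D, E}: Plant→B (2), D→City (6), E→City (4).
Cut capacity = 2 + 6 + 4 = 12.

12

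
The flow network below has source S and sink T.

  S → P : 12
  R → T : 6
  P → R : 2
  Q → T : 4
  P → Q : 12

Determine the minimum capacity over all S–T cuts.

Augment S→P→Q→T: bottleneck 4, flow now 4.
Augment S→P→R→T: bottleneck 2, flow now 6.
No augmenting path remains; maximum flow = 6.
By max-flow min-cut, the minimum cut capacity equals the max flow.
In the residual graph, reachable from S: {S, P, Q}.
Min-cut edges: P→R (2), Q→T (4); capacity 2 + 4 = 6.

6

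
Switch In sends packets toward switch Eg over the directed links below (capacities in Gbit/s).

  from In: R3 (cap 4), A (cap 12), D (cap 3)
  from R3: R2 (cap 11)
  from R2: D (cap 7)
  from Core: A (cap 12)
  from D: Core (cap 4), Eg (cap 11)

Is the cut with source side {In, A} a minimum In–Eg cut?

Given cut capacity: 4 + 3 = 7.
Augment In→D→Eg: bottleneck 3, flow now 3.
Augment In→R3→R2→D→Eg: bottleneck 4, flow now 7.
No augmenting path remains; maximum flow = 7.
Cut capacity 7 equals the max flow, so it is a minimum cut.

Yes — it is a minimum cut (capacity 7).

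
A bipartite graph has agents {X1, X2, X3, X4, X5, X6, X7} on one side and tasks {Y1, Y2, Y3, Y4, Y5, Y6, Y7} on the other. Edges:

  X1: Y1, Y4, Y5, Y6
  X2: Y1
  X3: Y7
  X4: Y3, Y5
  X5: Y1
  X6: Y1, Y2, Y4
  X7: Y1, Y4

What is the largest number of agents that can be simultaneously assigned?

6

Unit-capacity flow: source→left, listed edges, right→sink; max matching = max flow.
Augmenting path X1→Y1 (+1); matched 1.
Augmenting path X3→Y7 (+1); matched 2.
Augmenting path X4→Y3 (+1); matched 3.
Augmenting path X6→Y2 (+1); matched 4.
Augmenting path X7→Y4 (+1); matched 5.
Augmenting path X2→Y1→X1→Y5 (+1); matched 6.
No augmenting path remains; maximum matching = 6.
König certificate: {X1, X3, X4, X6, X7, Y1} is a vertex cover of size 6 (every listed pair touches it), so no matching can be larger.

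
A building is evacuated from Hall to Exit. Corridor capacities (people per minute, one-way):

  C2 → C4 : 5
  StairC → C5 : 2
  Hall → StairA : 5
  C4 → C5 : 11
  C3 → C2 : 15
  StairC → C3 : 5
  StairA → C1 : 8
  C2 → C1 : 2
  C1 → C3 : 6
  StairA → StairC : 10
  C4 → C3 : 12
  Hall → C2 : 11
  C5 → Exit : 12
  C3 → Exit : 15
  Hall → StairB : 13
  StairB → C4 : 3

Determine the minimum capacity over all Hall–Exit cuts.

15

Augment Hall→StairA→C1→C3→Exit: bottleneck 5, flow now 5.
Augment Hall→C2→C1→C3→Exit: bottleneck 1, flow now 6.
Augment Hall→C2→C4→C5→Exit: bottleneck 5, flow now 11.
Augment Hall→StairB→C4→C5→Exit: bottleneck 3, flow now 14.
Augment Hall→C2→C1→StairA→StairC→C5→Exit: bottleneck 1, flow now 15. (uses reverse residual edge)
No augmenting path remains; maximum flow = 15.
By max-flow min-cut, the minimum cut capacity equals the max flow.
In the residual graph, reachable from Hall: {Hall, C2, StairB}.
Min-cut edges: Hall→StairA (5), C2→C1 (2), C2→C4 (5), StairB→C4 (3); capacity 5 + 2 + 5 + 3 = 15.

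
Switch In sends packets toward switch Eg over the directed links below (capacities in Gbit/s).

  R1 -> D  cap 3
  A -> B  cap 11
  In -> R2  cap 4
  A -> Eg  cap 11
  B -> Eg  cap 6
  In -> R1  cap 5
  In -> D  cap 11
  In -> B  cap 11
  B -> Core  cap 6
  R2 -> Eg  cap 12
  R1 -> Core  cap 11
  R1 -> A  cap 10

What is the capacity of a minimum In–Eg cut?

Augment In→R2→Eg: bottleneck 4, flow now 4.
Augment In→B→Eg: bottleneck 6, flow now 10.
Augment In→R1→A→Eg: bottleneck 5, flow now 15.
No augmenting path remains; maximum flow = 15.
By max-flow min-cut, the minimum cut capacity equals the max flow.
In the residual graph, reachable from In: {In, D, B, Core}.
Min-cut edges: In→R1 (5), In→R2 (4), B→Eg (6); capacity 5 + 4 + 6 = 15.

15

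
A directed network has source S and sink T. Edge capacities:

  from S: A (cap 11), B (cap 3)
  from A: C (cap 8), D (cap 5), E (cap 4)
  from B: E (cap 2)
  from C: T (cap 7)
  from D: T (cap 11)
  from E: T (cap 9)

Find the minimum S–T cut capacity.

Augment S→A→C→T: bottleneck 7, flow now 7.
Augment S→A→D→T: bottleneck 4, flow now 11.
Augment S→B→E→T: bottleneck 2, flow now 13.
No augmenting path remains; maximum flow = 13.
By max-flow min-cut, the minimum cut capacity equals the max flow.
In the residual graph, reachable from S: {S, B}.
Min-cut edges: S→A (11), B→E (2); capacity 11 + 2 = 13.

13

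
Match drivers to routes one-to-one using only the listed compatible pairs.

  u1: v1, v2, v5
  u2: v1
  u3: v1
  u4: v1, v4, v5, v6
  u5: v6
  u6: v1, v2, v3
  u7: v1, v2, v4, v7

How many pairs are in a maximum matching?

6

Unit-capacity flow: source→left, listed edges, right→sink; max matching = max flow.
Augmenting path u1→v1 (+1); matched 1.
Augmenting path u4→v4 (+1); matched 2.
Augmenting path u5→v6 (+1); matched 3.
Augmenting path u6→v2 (+1); matched 4.
Augmenting path u7→v7 (+1); matched 5.
Augmenting path u2→v1→u1→v5 (+1); matched 6.
No augmenting path remains; maximum matching = 6.
König certificate: {u1, u4, u5, u6, u7, v1} is a vertex cover of size 6 (every listed pair touches it), so no matching can be larger.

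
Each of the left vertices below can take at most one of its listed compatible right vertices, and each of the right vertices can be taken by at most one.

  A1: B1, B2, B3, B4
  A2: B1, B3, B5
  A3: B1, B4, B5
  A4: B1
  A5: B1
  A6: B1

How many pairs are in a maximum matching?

Unit-capacity flow: source→left, listed edges, right→sink; max matching = max flow.
Augmenting path A1→B1 (+1); matched 1.
Augmenting path A2→B3 (+1); matched 2.
Augmenting path A3→B4 (+1); matched 3.
Augmenting path A4→B1→A1→B2 (+1); matched 4.
No augmenting path remains; maximum matching = 4.
König certificate: {A1, A2, A3, B1} is a vertex cover of size 4 (every listed pair touches it), so no matching can be larger.

4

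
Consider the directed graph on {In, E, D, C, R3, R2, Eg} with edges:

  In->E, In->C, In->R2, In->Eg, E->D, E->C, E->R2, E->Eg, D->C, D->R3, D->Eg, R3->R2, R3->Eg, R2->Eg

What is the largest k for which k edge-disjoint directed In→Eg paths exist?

Assign every edge capacity 1; by Menger, the answer equals the max flow.
Path In→Eg (+1); total 1.
Path In→E→Eg (+1); total 2.
Path In→R2→Eg (+1); total 3.
No residual In→Eg path; max flow = 3.
Certifying cut of size 3: {In→E, In→Eg, In→R2}.

3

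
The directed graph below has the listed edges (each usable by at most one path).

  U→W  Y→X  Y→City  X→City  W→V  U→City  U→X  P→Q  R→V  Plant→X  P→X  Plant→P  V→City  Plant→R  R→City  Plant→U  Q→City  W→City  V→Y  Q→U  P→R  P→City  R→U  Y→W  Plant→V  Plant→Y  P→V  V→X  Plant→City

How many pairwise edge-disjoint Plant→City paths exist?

7

Assign every edge capacity 1; by Menger, the answer equals the max flow.
Path Plant→City (+1); total 1.
Path Plant→P→City (+1); total 2.
Path Plant→R→City (+1); total 3.
Path Plant→U→City (+1); total 4.
Path Plant→V→City (+1); total 5.
Path Plant→X→City (+1); total 6.
Path Plant→Y→City (+1); total 7.
No residual Plant→City path; max flow = 7.
Certifying cut of size 7: {Plant→City, Plant→P, Plant→R, Plant→U, Plant→V, Plant→X, Plant→Y}.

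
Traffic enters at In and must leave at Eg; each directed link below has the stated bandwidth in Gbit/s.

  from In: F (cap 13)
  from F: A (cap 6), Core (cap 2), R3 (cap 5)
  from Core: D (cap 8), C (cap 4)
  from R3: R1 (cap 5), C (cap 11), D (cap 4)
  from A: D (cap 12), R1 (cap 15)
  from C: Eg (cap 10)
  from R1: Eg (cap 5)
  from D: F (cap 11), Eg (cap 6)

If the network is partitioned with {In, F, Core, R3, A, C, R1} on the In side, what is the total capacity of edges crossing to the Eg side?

Edges leaving {In, F, Core, R3, A, C, R1}: Core→D (8), R3→D (4), A→D (12), C→Eg (10), R1→Eg (5).
Cut capacity = 8 + 4 + 12 + 10 + 5 = 39.

39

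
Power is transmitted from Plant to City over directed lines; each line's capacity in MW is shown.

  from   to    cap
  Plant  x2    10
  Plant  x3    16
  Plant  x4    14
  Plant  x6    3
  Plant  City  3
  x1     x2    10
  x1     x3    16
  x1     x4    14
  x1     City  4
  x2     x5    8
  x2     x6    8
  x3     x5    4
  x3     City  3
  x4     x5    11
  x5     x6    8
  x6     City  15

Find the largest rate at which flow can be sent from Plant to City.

21

Augment Plant→City: bottleneck 3, flow now 3.
Augment Plant→x3→City: bottleneck 3, flow now 6.
Augment Plant→x6→City: bottleneck 3, flow now 9.
Augment Plant→x2→x6→City: bottleneck 8, flow now 17.
Augment Plant→x2→x5→x6→City: bottleneck 2, flow now 19.
Augment Plant→x3→x5→x6→City: bottleneck 2, flow now 21.
No augmenting path remains; maximum flow = 21.
In the residual graph, reachable from Plant: {Plant, x2, x3, x4, x5, x6}.
Min-cut edges: Plant→City (3), x3→City (3), x6→City (15); capacity 3 + 3 + 15 = 21.
This cut is saturated, so no flow can exceed 21.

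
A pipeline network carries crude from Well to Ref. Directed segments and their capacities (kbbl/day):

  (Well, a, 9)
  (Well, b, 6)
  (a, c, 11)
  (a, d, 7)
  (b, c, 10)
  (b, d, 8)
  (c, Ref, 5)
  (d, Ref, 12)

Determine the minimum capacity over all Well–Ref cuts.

15

Augment Well→a→c→Ref: bottleneck 5, flow now 5.
Augment Well→a→d→Ref: bottleneck 4, flow now 9.
Augment Well→b→d→Ref: bottleneck 6, flow now 15.
No augmenting path remains; maximum flow = 15.
By max-flow min-cut, the minimum cut capacity equals the max flow.
In the residual graph, reachable from Well: {Well}.
Min-cut edges: Well→a (9), Well→b (6); capacity 9 + 6 = 15.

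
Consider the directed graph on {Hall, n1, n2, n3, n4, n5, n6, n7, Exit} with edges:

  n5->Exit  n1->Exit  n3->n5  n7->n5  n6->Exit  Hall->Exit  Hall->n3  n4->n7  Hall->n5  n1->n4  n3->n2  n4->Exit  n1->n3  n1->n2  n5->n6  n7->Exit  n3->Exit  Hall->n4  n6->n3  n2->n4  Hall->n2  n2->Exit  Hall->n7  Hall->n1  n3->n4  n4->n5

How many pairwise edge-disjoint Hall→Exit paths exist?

Assign every edge capacity 1; by Menger, the answer equals the max flow.
Path Hall→Exit (+1); total 1.
Path Hall→n1→Exit (+1); total 2.
Path Hall→n2→Exit (+1); total 3.
Path Hall→n3→Exit (+1); total 4.
Path Hall→n4→Exit (+1); total 5.
Path Hall→n5→Exit (+1); total 6.
Path Hall→n7→Exit (+1); total 7.
No residual Hall→Exit path; max flow = 7.
Certifying cut of size 7: {Hall→Exit, Hall→n1, Hall→n2, Hall→n3, Hall→n4, Hall→n5, Hall→n7}.

7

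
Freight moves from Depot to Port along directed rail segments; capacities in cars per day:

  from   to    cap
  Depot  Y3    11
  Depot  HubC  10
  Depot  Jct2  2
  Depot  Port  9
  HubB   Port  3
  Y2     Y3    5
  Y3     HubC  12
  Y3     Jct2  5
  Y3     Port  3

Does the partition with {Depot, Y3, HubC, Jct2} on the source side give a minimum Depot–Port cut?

Given cut capacity: 9 + 3 = 12.
Augment Depot→Port: bottleneck 9, flow now 9.
Augment Depot→Y3→Port: bottleneck 3, flow now 12.
No augmenting path remains; maximum flow = 12.
Cut capacity 12 equals the max flow, so it is a minimum cut.

Yes — it is a minimum cut (capacity 12).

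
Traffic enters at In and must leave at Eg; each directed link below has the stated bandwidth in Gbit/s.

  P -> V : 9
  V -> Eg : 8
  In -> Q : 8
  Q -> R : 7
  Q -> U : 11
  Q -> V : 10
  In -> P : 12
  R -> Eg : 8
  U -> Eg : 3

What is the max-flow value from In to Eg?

16

Augment In→P→V→Eg: bottleneck 8, flow now 8.
Augment In→Q→R→Eg: bottleneck 7, flow now 15.
Augment In→Q→U→Eg: bottleneck 1, flow now 16.
No augmenting path remains; maximum flow = 16.
In the residual graph, reachable from In: {In, P, V}.
Min-cut edges: In→Q (8), V→Eg (8); capacity 8 + 8 = 16.
This cut is saturated, so no flow can exceed 16.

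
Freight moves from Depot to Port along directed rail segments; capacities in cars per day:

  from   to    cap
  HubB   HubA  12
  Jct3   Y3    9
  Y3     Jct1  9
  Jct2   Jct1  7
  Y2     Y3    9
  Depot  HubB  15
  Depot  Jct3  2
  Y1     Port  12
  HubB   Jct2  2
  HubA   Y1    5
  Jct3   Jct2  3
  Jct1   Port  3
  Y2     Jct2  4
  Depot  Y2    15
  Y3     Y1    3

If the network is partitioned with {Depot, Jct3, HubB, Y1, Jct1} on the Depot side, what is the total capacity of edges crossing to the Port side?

Edges leaving {Depot, Jct3, HubB, Y1, Jct1}: Depot→Y2 (15), Jct3→Y3 (9), Jct3→Jct2 (3), HubB→HubA (12), HubB→Jct2 (2), Y1→Port (12), Jct1→Port (3).
Cut capacity = 15 + 9 + 3 + 12 + 2 + 12 + 3 = 56.

56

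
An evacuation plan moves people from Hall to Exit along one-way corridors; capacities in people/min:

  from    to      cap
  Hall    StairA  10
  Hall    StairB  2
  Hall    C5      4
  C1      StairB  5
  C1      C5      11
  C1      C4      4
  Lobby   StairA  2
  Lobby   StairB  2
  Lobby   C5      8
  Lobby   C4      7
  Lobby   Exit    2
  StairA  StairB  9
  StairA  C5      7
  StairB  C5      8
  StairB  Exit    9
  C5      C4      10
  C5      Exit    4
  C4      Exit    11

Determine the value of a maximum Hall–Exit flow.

16

Augment Hall→StairB→Exit: bottleneck 2, flow now 2.
Augment Hall→C5→Exit: bottleneck 4, flow now 6.
Augment Hall→StairA→StairB→Exit: bottleneck 7, flow now 13.
Augment Hall→StairA→C5→C4→Exit: bottleneck 3, flow now 16.
No augmenting path remains; maximum flow = 16.
In the residual graph, reachable from Hall: {Hall}.
Min-cut edges: Hall→StairA (10), Hall→StairB (2), Hall→C5 (4); capacity 10 + 2 + 4 = 16.
This cut is saturated, so no flow can exceed 16.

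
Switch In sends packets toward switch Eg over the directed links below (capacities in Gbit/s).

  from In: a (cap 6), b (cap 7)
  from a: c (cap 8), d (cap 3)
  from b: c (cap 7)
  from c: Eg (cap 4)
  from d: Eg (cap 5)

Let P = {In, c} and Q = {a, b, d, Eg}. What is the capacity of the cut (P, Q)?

Edges leaving {In, c}: In→a (6), In→b (7), c→Eg (4).
Cut capacity = 6 + 7 + 4 = 17.

17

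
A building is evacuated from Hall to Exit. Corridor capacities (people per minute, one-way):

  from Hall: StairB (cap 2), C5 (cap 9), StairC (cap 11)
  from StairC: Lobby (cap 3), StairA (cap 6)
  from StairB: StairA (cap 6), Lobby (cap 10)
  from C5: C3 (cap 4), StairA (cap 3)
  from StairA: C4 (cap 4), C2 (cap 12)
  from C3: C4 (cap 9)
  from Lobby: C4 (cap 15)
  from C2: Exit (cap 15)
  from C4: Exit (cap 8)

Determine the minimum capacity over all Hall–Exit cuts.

Augment Hall→StairC→StairA→C2→Exit: bottleneck 6, flow now 6.
Augment Hall→StairC→Lobby→C4→Exit: bottleneck 3, flow now 9.
Augment Hall→StairB→StairA→C2→Exit: bottleneck 2, flow now 11.
Augment Hall→C5→StairA→C2→Exit: bottleneck 3, flow now 14.
Augment Hall→C5→C3→C4→Exit: bottleneck 4, flow now 18.
No augmenting path remains; maximum flow = 18.
By max-flow min-cut, the minimum cut capacity equals the max flow.
In the residual graph, reachable from Hall: {Hall, StairC, C5}.
Min-cut edges: Hall→StairB (2), StairC→StairA (6), StairC→Lobby (3), C5→StairA (3), C5→C3 (4); capacity 2 + 6 + 3 + 3 + 4 = 18.

18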